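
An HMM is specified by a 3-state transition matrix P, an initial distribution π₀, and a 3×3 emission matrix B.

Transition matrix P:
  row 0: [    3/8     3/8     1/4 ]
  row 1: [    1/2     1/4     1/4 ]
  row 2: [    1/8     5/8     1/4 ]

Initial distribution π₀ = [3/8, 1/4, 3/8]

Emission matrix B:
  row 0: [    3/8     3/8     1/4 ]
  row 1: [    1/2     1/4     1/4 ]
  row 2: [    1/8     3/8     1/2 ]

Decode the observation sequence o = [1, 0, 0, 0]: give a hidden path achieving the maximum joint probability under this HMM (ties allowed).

path = [2, 1, 0, 1]

t=0: δ = [1.406e-01, 6.250e-02, 1.406e-01]  (obs o_0=1)
t=1: δ = [1.978e-02, 4.395e-02, 4.395e-03]  ψ = [0, 2, 0]  (obs o_1=0)
t=2: δ = [8.240e-03, 5.493e-03, 1.373e-03]  ψ = [1, 1, 1]  (obs o_2=0)
t=3: δ = [1.159e-03, 1.545e-03, 2.575e-04]  ψ = [0, 0, 0]  (obs o_3=0)
backtrack: best end state = 1; path = [2, 1, 0, 1]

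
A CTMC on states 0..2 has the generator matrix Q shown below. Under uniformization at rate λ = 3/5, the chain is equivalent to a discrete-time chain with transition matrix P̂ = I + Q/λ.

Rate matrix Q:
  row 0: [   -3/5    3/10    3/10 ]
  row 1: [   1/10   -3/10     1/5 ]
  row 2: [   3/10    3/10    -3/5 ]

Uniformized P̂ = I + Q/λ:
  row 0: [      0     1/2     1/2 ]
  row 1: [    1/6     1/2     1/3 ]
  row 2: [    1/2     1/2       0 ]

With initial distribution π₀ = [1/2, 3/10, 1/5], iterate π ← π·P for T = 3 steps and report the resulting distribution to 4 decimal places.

t=0: π = [0.5000, 0.3000, 0.2000]
t=1: π = [0.1500, 0.5000, 0.3500]
t=2: π = [0.2583, 0.5000, 0.2417]
t=3: π = [0.2042, 0.5000, 0.2958]

π = [0.2042, 0.5000, 0.2958]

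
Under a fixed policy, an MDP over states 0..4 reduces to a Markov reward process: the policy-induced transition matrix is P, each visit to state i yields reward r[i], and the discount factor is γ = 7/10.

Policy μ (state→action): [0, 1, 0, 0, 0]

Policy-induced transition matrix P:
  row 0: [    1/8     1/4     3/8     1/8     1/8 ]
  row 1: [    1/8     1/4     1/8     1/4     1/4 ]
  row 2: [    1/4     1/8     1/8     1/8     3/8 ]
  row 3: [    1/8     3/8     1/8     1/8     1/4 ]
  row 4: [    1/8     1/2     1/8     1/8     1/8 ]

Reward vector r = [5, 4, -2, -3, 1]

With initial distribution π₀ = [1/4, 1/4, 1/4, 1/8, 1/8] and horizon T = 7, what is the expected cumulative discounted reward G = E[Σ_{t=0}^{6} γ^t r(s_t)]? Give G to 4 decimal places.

t=0: π = [0.2500, 0.2500, 0.2500, 0.1250, 0.1250], E[r] = 1.5000, γ^t·E[r] = 1.500000, running G = 1.500000
t=1: π = [0.1563, 0.2656, 0.1875, 0.1563, 0.2344], E[r] = 1.2344, γ^t·E[r] = 0.864063, running G = 2.364063
t=2: π = [0.1484, 0.3047, 0.1641, 0.1582, 0.2246], E[r] = 1.3828, γ^t·E[r] = 0.677578, running G = 3.041641
t=3: π = [0.1455, 0.3054, 0.1621, 0.1631, 0.2239], E[r] = 1.3596, γ^t·E[r] = 0.466349, running G = 3.507990
t=4: π = [0.1453, 0.3061, 0.1614, 0.1632, 0.2241], E[r] = 1.3625, γ^t·E[r] = 0.327133, running G = 3.835123
t=5: π = [0.1452, 0.3062, 0.1613, 0.1633, 0.2240], E[r] = 1.3624, γ^t·E[r] = 0.228985, running G = 4.064108
t=6: π = [0.1452, 0.3062, 0.1613, 0.1633, 0.2240], E[r] = 1.3624, γ^t·E[r] = 0.160283, running G = 4.224392

G = 4.2244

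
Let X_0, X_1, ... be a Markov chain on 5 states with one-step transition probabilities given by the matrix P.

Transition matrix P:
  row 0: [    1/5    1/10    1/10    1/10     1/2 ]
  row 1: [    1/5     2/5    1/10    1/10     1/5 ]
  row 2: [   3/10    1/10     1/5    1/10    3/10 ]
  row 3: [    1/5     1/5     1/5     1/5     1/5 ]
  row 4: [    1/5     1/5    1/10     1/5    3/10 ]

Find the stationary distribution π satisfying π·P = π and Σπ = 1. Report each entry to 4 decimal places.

π = [0.2127, 0.2075, 0.1273, 0.1453, 0.3073]

Balance equations π_j = Σ_i π_i·P[i][j]:
  π_0 = 1/5·π_0 + 1/5·π_1 + 3/10·π_2 + 1/5·π_3 + 1/5·π_4
  π_1 = 1/10·π_0 + 2/5·π_1 + 1/10·π_2 + 1/5·π_3 + 1/5·π_4
  π_2 = 1/10·π_0 + 1/10·π_1 + 1/5·π_2 + 1/5·π_3 + 1/10·π_4
  π_3 = 1/10·π_0 + 1/10·π_1 + 1/10·π_2 + 1/5·π_3 + 1/5·π_4
  normalize: π_0 + π_1 + π_2 + π_3 + π_4 = 1
Solving the linear system gives exactly π = [1548/7277, 1510/7277, 926/7277, 1057/7277, 2236/7277].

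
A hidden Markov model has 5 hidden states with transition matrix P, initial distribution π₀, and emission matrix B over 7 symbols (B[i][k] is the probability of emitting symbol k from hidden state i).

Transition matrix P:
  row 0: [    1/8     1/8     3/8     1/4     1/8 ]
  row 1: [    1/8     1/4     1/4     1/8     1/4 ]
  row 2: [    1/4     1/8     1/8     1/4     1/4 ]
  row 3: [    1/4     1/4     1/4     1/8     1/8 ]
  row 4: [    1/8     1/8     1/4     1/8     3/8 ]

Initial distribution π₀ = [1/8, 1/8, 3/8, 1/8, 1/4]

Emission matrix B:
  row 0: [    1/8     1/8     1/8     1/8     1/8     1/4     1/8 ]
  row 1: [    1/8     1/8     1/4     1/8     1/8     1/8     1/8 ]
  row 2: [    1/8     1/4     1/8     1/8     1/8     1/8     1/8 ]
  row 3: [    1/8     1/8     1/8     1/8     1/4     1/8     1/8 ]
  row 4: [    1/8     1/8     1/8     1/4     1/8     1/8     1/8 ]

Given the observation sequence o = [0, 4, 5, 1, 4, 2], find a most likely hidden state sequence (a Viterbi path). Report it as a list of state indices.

path = [2, 3, 0, 2, 3, 1]

t=0: δ = [1.562e-02, 1.562e-02, 4.688e-02, 1.562e-02, 3.125e-02]  (obs o_0=0)
t=1: δ = [1.465e-03, 7.324e-04, 9.766e-04, 2.930e-03, 1.465e-03]  ψ = [2, 2, 4, 2, 2]  (obs o_1=4)
t=2: δ = [1.831e-04, 9.155e-05, 9.155e-05, 4.578e-05, 6.866e-05]  ψ = [3, 3, 3, 0, 4]  (obs o_2=5)
t=3: δ = [2.861e-06, 2.861e-06, 1.717e-05, 5.722e-06, 3.219e-06]  ψ = [0, 0, 0, 0, 4]  (obs o_3=1)
t=4: δ = [5.364e-07, 2.682e-07, 2.682e-07, 1.073e-06, 5.364e-07]  ψ = [2, 2, 2, 2, 2]  (obs o_4=4)
t=5: δ = [3.353e-08, 6.706e-08, 3.353e-08, 1.676e-08, 2.515e-08]  ψ = [3, 3, 3, 0, 4]  (obs o_5=2)
backtrack: best end state = 1; path = [2, 3, 0, 2, 3, 1]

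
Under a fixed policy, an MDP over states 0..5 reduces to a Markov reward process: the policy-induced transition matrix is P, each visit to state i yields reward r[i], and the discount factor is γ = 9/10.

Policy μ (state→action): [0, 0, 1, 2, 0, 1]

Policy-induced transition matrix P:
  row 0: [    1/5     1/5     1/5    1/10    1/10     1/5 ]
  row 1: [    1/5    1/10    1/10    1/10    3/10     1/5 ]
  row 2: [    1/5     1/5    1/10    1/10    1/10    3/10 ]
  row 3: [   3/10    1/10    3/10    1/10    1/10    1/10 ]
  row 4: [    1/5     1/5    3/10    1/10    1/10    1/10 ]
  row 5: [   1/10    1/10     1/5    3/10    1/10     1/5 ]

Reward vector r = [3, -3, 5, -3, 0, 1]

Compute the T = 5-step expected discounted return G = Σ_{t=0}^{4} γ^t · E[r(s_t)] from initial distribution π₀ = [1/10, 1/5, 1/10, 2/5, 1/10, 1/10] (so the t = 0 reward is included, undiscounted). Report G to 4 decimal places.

G = 2.0763

t=0: π = [0.1000, 0.2000, 0.1000, 0.4000, 0.1000, 0.1000], E[r] = -0.9000, γ^t·E[r] = -0.900000, running G = -0.900000
t=1: π = [0.2300, 0.1300, 0.2200, 0.1200, 0.1400, 0.1600], E[r] = 1.2000, γ^t·E[r] = 1.080000, running G = 0.180000
t=2: π = [0.1960, 0.1590, 0.1910, 0.1320, 0.1260, 0.1960], E[r] = 0.8660, γ^t·E[r] = 0.701460, running G = 0.881460
t=3: π = [0.1936, 0.1513, 0.1908, 0.1392, 0.1318, 0.1933], E[r] = 0.8566, γ^t·E[r] = 0.624461, running G = 1.505921
t=4: π = [0.1946, 0.1516, 0.1929, 0.1387, 0.1303, 0.1920], E[r] = 0.8694, γ^t·E[r] = 0.570387, running G = 2.076308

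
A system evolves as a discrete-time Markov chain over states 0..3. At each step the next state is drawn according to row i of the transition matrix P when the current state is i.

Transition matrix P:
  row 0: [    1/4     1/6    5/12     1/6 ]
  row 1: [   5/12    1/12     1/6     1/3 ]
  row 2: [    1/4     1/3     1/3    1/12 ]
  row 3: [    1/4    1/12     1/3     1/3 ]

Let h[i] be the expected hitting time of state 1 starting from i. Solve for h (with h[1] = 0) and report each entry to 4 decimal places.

h = [4.6486, 0.0000, 3.8919, 5.1892]

First-step conditioning: h[1] = 0; for i ≠ 1, h[i] = 1 + Σ_k P[i][k]·h[k].
  h[0] = 1 + 1/4·h[0] + 5/12·h[2] + 1/6·h[3]
  h[2] = 1 + 1/4·h[0] + 1/3·h[2] + 1/12·h[3]
  h[3] = 1 + 1/4·h[0] + 1/3·h[2] + 1/3·h[3]
Solving the 3×3 linear system over states ≠ 1 gives exactly h = [172/37, 0, 144/37, 192/37] (h[1] = 0 is the target).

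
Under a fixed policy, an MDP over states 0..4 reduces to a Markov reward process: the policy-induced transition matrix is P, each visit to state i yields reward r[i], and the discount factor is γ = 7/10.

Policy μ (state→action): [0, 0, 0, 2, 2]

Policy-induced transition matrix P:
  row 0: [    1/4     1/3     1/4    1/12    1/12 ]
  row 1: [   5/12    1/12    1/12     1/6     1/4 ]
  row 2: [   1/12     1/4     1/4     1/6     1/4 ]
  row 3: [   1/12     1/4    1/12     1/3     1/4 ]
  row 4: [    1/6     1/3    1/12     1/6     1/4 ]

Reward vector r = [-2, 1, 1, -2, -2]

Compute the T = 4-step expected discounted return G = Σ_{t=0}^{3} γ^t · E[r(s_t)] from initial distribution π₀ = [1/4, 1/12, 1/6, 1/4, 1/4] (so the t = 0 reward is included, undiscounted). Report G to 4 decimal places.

G = -2.4608

t=0: π = [0.2500, 0.0833, 0.1667, 0.2500, 0.2500], E[r] = -1.2500, γ^t·E[r] = -1.250000, running G = -1.250000
t=1: π = [0.1736, 0.2778, 0.1528, 0.1875, 0.2083], E[r] = -0.7083, γ^t·E[r] = -0.495833, running G = -1.745833
t=2: π = [0.2222, 0.2355, 0.1377, 0.1834, 0.2211], E[r] = -0.8802, γ^t·E[r] = -0.431302, running G = -2.177135
t=3: π = [0.2173, 0.2477, 0.1433, 0.1787, 0.2130], E[r] = -0.8270, γ^t·E[r] = -0.283650, running G = -2.460785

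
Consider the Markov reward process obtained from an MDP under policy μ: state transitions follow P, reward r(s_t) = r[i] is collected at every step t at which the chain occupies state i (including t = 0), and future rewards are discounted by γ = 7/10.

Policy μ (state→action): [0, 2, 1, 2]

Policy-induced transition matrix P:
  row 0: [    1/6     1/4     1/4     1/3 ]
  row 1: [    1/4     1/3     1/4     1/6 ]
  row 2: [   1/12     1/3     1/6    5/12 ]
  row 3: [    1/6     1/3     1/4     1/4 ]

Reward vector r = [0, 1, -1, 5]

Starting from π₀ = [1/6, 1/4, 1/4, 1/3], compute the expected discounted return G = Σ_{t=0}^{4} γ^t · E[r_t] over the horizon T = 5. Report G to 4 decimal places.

t=0: π = [0.1667, 0.2500, 0.2500, 0.3333], E[r] = 1.6667, γ^t·E[r] = 1.666667, running G = 1.666667
t=1: π = [0.1667, 0.3194, 0.2292, 0.2847], E[r] = 1.5139, γ^t·E[r] = 1.059722, running G = 2.726389
t=2: π = [0.1742, 0.3194, 0.2309, 0.2755], E[r] = 1.4659, γ^t·E[r] = 0.718270, running G = 3.444659
t=3: π = [0.1740, 0.3188, 0.2308, 0.2764], E[r] = 1.4700, γ^t·E[r] = 0.504195, running G = 3.948853
t=4: π = [0.1740, 0.3188, 0.2308, 0.2764], E[r] = 1.4700, γ^t·E[r] = 0.352956, running G = 4.301809

G = 4.3018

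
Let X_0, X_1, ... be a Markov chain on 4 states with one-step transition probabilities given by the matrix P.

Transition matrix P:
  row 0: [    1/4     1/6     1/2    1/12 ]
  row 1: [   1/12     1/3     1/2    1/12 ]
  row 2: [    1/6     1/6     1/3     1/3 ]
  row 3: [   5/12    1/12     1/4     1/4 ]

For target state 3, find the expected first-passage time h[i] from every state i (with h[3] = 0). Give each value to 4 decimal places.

h = [5.2500, 5.2500, 4.1250, 0.0000]

First-step conditioning: h[3] = 0; for i ≠ 3, h[i] = 1 + Σ_k P[i][k]·h[k].
  h[0] = 1 + 1/4·h[0] + 1/6·h[1] + 1/2·h[2]
  h[1] = 1 + 1/12·h[0] + 1/3·h[1] + 1/2·h[2]
  h[2] = 1 + 1/6·h[0] + 1/6·h[1] + 1/3·h[2]
Solving the 3×3 linear system over states ≠ 3 gives exactly h = [21/4, 21/4, 33/8, 0] (h[3] = 0 is the target).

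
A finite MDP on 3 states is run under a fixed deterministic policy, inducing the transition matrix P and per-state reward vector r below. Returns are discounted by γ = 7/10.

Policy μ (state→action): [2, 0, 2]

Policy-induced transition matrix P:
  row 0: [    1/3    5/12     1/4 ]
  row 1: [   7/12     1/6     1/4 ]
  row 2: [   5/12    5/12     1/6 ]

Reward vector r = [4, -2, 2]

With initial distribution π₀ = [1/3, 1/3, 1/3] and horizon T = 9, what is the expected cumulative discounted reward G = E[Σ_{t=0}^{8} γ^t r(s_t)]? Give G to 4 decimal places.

G = 4.7274

t=0: π = [0.3333, 0.3333, 0.3333], E[r] = 1.3333, γ^t·E[r] = 1.333333, running G = 1.333333
t=1: π = [0.4444, 0.3333, 0.2222], E[r] = 1.5556, γ^t·E[r] = 1.088889, running G = 2.422222
t=2: π = [0.4352, 0.3333, 0.2315], E[r] = 1.5370, γ^t·E[r] = 0.753148, running G = 3.175370
t=3: π = [0.4360, 0.3333, 0.2307], E[r] = 1.5386, γ^t·E[r] = 0.527733, running G = 3.703103
t=4: π = [0.4359, 0.3333, 0.2308], E[r] = 1.5385, γ^t·E[r] = 0.369382, running G = 4.072486
t=5: π = [0.4359, 0.3333, 0.2308], E[r] = 1.5385, γ^t·E[r] = 0.258569, running G = 4.331055
t=6: π = [0.4359, 0.3333, 0.2308], E[r] = 1.5385, γ^t·E[r] = 0.180998, running G = 4.512053
t=7: π = [0.4359, 0.3333, 0.2308], E[r] = 1.5385, γ^t·E[r] = 0.126699, running G = 4.638752
t=8: π = [0.4359, 0.3333, 0.2308], E[r] = 1.5385, γ^t·E[r] = 0.088689, running G = 4.727442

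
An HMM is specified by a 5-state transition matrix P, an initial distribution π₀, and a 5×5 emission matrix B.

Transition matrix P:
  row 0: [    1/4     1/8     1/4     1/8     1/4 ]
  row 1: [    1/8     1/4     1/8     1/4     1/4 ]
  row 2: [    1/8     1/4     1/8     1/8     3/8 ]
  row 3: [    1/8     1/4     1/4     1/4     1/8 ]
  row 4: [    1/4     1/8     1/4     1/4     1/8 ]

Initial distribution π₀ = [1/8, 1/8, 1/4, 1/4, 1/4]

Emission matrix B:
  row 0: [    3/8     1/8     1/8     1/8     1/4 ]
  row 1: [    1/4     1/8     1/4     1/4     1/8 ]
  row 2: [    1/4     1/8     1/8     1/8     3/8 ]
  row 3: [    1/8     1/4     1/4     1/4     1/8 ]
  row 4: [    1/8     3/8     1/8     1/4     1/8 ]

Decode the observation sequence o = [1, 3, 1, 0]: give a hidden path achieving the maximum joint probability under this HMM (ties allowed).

t=0: δ = [1.562e-02, 1.562e-02, 3.125e-02, 6.250e-02, 9.375e-02]  (obs o_0=1)
t=1: δ = [2.930e-03, 3.906e-03, 2.930e-03, 5.859e-03, 2.930e-03]  ψ = [4, 3, 4, 4, 2]  (obs o_1=3)
t=2: δ = [9.155e-05, 1.831e-04, 1.831e-04, 3.662e-04, 4.120e-04]  ψ = [0, 3, 3, 3, 2]  (obs o_2=1)
t=3: δ = [3.862e-05, 2.289e-05, 2.575e-05, 1.287e-05, 8.583e-06]  ψ = [4, 3, 4, 4, 2]  (obs o_3=0)
backtrack: best end state = 0; path = [4, 2, 4, 0]

path = [4, 2, 4, 0]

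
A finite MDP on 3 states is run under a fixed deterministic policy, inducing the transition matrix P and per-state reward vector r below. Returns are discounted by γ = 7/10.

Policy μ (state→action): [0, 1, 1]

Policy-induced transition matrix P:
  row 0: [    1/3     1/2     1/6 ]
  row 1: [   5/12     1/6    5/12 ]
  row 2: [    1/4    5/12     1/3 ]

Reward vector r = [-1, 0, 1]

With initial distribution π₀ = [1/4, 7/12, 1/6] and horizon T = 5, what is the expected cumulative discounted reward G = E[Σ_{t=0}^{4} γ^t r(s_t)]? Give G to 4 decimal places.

t=0: π = [0.2500, 0.5833, 0.1667], E[r] = -0.0833, γ^t·E[r] = -0.083333, running G = -0.083333
t=1: π = [0.3681, 0.2917, 0.3403], E[r] = -0.0278, γ^t·E[r] = -0.019444, running G = -0.102778
t=2: π = [0.3293, 0.3744, 0.2963], E[r] = -0.0330, γ^t·E[r] = -0.016163, running G = -0.118941
t=3: π = [0.3398, 0.3505, 0.3097], E[r] = -0.0302, γ^t·E[r] = -0.010355, running G = -0.129296
t=4: π = [0.3367, 0.3574, 0.3059], E[r] = -0.0308, γ^t·E[r] = -0.007404, running G = -0.136700

G = -0.1367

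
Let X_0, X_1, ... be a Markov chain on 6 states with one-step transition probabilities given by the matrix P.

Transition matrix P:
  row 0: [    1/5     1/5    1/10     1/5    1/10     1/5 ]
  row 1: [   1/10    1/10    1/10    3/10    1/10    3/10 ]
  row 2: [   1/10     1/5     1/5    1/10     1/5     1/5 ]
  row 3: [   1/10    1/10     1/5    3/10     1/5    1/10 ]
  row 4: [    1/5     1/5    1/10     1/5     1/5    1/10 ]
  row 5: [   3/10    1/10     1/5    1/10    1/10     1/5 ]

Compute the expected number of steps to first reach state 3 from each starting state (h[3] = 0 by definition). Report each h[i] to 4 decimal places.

First-step conditioning: h[3] = 0; for i ≠ 3, h[i] = 1 + Σ_k P[i][k]·h[k].
  h[0] = 1 + 1/5·h[0] + 1/5·h[1] + 1/10·h[2] + 1/10·h[4] + 1/5·h[5]
  h[1] = 1 + 1/10·h[0] + 1/10·h[1] + 1/10·h[2] + 1/10·h[4] + 3/10·h[5]
  h[2] = 1 + 1/10·h[0] + 1/5·h[1] + 1/5·h[2] + 1/5·h[4] + 1/5·h[5]
  h[4] = 1 + 1/5·h[0] + 1/5·h[1] + 1/10·h[2] + 1/5·h[4] + 1/10·h[5]
  h[5] = 1 + 3/10·h[0] + 1/10·h[1] + 1/5·h[2] + 1/10·h[4] + 1/5·h[5]
Solving the 5×5 linear system over states ≠ 3 gives exactly h = [3215/587, 5915/1174, 7135/1174, 0, 6345/1174, 7195/1174] (h[3] = 0 is the target).

h = [5.4770, 5.0383, 6.0775, 0.0000, 5.4046, 6.1286]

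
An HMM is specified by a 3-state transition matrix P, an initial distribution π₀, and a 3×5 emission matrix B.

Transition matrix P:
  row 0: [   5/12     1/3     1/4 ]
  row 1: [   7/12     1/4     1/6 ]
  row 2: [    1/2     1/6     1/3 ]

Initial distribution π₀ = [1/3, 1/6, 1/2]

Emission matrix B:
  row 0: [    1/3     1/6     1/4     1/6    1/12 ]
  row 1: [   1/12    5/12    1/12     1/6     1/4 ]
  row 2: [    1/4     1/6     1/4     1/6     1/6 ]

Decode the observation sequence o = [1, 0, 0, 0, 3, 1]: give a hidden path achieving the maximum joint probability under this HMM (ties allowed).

t=0: δ = [5.556e-02, 6.944e-02, 8.333e-02]  (obs o_0=1)
t=1: δ = [1.389e-02, 1.543e-03, 6.944e-03]  ψ = [2, 0, 2]  (obs o_1=0)
t=2: δ = [1.929e-03, 3.858e-04, 8.681e-04]  ψ = [0, 0, 0]  (obs o_2=0)
t=3: δ = [2.679e-04, 5.358e-05, 1.206e-04]  ψ = [0, 0, 0]  (obs o_3=0)
t=4: δ = [1.861e-05, 1.488e-05, 1.116e-05]  ψ = [0, 0, 0]  (obs o_4=3)
t=5: δ = [1.447e-06, 2.584e-06, 7.752e-07]  ψ = [1, 0, 0]  (obs o_5=1)
backtrack: best end state = 1; path = [2, 0, 0, 0, 0, 1]

path = [2, 0, 0, 0, 0, 1]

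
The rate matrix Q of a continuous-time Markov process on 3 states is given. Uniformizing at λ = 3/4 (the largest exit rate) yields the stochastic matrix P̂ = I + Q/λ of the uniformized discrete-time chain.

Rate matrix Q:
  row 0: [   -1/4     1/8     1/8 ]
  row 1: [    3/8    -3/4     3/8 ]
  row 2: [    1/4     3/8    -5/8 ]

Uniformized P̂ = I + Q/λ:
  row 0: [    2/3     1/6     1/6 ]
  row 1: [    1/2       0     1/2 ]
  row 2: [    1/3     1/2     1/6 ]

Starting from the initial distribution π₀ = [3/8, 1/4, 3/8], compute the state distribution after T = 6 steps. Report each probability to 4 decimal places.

π = [0.5526, 0.2103, 0.2371]

t=0: π = [0.3750, 0.2500, 0.3750]
t=1: π = [0.5000, 0.2500, 0.2500]
t=2: π = [0.5417, 0.2083, 0.2500]
t=3: π = [0.5486, 0.2153, 0.2361]
t=4: π = [0.5521, 0.2095, 0.2384]
t=5: π = [0.5523, 0.2112, 0.2365]
t=6: π = [0.5526, 0.2103, 0.2371]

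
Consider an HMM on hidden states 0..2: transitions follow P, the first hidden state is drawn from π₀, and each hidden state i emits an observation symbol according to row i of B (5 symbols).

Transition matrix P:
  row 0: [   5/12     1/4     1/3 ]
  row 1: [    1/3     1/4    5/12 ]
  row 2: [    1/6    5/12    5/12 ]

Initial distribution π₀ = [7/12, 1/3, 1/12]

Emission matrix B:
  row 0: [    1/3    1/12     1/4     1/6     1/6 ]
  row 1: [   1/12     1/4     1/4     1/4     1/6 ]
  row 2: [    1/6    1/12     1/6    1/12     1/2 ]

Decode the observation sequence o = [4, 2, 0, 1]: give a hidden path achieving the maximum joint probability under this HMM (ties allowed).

path = [0, 0, 0, 1]

t=0: δ = [9.722e-02, 5.556e-02, 4.167e-02]  (obs o_0=4)
t=1: δ = [1.013e-02, 6.076e-03, 5.401e-03]  ψ = [0, 0, 0]  (obs o_1=2)
t=2: δ = [1.407e-03, 2.110e-04, 5.626e-04]  ψ = [0, 0, 0]  (obs o_2=0)
t=3: δ = [4.884e-05, 8.791e-05, 3.907e-05]  ψ = [0, 0, 0]  (obs o_3=1)
backtrack: best end state = 1; path = [0, 0, 0, 1]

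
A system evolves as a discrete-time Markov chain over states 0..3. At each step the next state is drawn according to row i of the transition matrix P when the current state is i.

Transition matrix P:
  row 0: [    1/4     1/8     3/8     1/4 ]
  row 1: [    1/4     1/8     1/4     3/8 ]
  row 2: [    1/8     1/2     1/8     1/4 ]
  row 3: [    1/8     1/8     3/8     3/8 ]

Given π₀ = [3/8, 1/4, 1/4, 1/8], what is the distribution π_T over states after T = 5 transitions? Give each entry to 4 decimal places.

π = [0.1756, 0.2289, 0.2771, 0.3184]

t=0: π = [0.3750, 0.2500, 0.2500, 0.1250]
t=1: π = [0.2031, 0.2188, 0.2813, 0.2969]
t=2: π = [0.1777, 0.2305, 0.2773, 0.3145]
t=3: π = [0.1760, 0.2290, 0.2769, 0.3181]
t=4: π = [0.1756, 0.2288, 0.2772, 0.3184]
t=5: π = [0.1756, 0.2289, 0.2771, 0.3184]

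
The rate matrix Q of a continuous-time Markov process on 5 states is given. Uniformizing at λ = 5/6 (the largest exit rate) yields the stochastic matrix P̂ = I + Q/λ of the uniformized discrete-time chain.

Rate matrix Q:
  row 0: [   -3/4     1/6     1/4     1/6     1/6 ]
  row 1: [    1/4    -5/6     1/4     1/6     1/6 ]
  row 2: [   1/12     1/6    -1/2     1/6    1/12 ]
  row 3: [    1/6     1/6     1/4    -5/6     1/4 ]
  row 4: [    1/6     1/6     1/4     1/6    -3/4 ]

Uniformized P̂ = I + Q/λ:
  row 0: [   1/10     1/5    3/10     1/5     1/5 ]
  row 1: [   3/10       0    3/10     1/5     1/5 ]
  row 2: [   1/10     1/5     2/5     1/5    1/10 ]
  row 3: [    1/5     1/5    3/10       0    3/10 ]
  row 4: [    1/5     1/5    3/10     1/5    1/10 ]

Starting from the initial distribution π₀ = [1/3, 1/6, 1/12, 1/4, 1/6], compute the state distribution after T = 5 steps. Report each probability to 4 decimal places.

t=0: π = [0.3333, 0.1667, 0.0833, 0.2500, 0.1667]
t=1: π = [0.1750, 0.1667, 0.3083, 0.1500, 0.2000]
t=2: π = [0.1683, 0.1667, 0.3308, 0.1700, 0.1642]
t=3: π = [0.1668, 0.1667, 0.3331, 0.1660, 0.1675]
t=4: π = [0.1667, 0.1667, 0.3333, 0.1668, 0.1665]
t=5: π = [0.1667, 0.1667, 0.3333, 0.1666, 0.1667]

π = [0.1667, 0.1667, 0.3333, 0.1666, 0.1667]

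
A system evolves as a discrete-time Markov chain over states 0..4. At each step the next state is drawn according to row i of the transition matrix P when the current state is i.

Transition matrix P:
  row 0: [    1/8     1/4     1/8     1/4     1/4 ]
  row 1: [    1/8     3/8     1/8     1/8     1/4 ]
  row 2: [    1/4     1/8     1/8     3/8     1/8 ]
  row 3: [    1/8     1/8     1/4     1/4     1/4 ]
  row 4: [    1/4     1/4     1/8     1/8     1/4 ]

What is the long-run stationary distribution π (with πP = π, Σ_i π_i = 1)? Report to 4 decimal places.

π = [0.1728, 0.2340, 0.1513, 0.2108, 0.2311]

Balance equations π_j = Σ_i π_i·P[i][j]:
  π_0 = 1/8·π_0 + 1/8·π_1 + 1/4·π_2 + 1/8·π_3 + 1/4·π_4
  π_1 = 1/4·π_0 + 3/8·π_1 + 1/8·π_2 + 1/8·π_3 + 1/4·π_4
  π_2 = 1/8·π_0 + 1/8·π_1 + 1/8·π_2 + 1/4·π_3 + 1/8·π_4
  π_3 = 1/4·π_0 + 1/8·π_1 + 3/8·π_2 + 1/4·π_3 + 1/8·π_4
  normalize: π_0 + π_1 + π_2 + π_3 + π_4 = 1
Solving the linear system gives exactly π = [596/3449, 807/3449, 522/3449, 727/3449, 797/3449].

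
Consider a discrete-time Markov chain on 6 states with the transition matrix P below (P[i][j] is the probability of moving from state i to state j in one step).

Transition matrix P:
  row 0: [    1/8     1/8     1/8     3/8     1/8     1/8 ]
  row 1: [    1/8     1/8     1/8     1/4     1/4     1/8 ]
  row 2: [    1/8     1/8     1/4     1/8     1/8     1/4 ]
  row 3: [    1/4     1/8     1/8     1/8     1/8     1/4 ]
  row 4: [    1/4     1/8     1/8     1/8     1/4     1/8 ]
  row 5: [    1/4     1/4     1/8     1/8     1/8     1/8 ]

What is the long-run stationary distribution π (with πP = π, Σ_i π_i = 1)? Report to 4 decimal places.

Balance equations π_j = Σ_i π_i·P[i][j]:
  π_0 = 1/8·π_0 + 1/8·π_1 + 1/8·π_2 + 1/4·π_3 + 1/4·π_4 + 1/4·π_5
  π_1 = 1/8·π_0 + 1/8·π_1 + 1/8·π_2 + 1/8·π_3 + 1/8·π_4 + 1/4·π_5
  π_2 = 1/8·π_0 + 1/8·π_1 + 1/4·π_2 + 1/8·π_3 + 1/8·π_4 + 1/8·π_5
  π_3 = 3/8·π_0 + 1/4·π_1 + 1/8·π_2 + 1/8·π_3 + 1/8·π_4 + 1/8·π_5
  π_4 = 1/8·π_0 + 1/4·π_1 + 1/8·π_2 + 1/8·π_3 + 1/4·π_4 + 1/8·π_5
  normalize: π_0 + π_1 + π_2 + π_3 + π_4 + π_5 = 1
Solving the linear system gives exactly π = [6124/32207, 671/4601, 1/7, 6144/32207, 5272/32207, 767/4601].

π = [0.1901, 0.1458, 0.1429, 0.1908, 0.1637, 0.1667]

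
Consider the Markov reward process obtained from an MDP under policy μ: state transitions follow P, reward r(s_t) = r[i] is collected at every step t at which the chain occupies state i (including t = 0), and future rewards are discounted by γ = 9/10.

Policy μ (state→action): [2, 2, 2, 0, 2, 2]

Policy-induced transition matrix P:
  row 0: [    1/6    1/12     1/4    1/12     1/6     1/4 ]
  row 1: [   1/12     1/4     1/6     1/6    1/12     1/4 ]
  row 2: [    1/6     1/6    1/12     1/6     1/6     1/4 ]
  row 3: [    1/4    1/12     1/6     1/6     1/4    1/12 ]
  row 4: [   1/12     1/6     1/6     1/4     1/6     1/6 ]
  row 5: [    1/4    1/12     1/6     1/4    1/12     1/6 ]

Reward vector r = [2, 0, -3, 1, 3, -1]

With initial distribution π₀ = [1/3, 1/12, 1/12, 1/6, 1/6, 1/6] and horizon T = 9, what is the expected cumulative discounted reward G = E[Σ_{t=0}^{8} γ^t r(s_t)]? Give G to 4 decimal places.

t=0: π = [0.3333, 0.0833, 0.0833, 0.1667, 0.1667, 0.1667], E[r] = 0.9167, γ^t·E[r] = 0.916667, running G = 0.916667
t=1: π = [0.1736, 0.1181, 0.1875, 0.1667, 0.1597, 0.1944], E[r] = 0.2361, γ^t·E[r] = 0.212500, running G = 1.129167
t=2: π = [0.1736, 0.1319, 0.1655, 0.1817, 0.1545, 0.1927], E[r] = 0.3032, γ^t·E[r] = 0.245625, running G = 1.374792
t=3: π = [0.1740, 0.1320, 0.1673, 0.1811, 0.1548, 0.1908], E[r] = 0.3006, γ^t·E[r] = 0.219129, running G = 1.593921
t=4: π = [0.1738, 0.1322, 0.1672, 0.1810, 0.1549, 0.1910], E[r] = 0.3004, γ^t·E[r] = 0.197092, running G = 1.791013
t=5: π = [0.1737, 0.1322, 0.1672, 0.1810, 0.1548, 0.1910], E[r] = 0.3003, γ^t·E[r] = 0.177319, running G = 1.968331
t=6: π = [0.1738, 0.1322, 0.1672, 0.1810, 0.1548, 0.1910], E[r] = 0.3003, γ^t·E[r] = 0.159597, running G = 2.127929
t=7: π = [0.1738, 0.1322, 0.1672, 0.1810, 0.1548, 0.1910], E[r] = 0.3003, γ^t·E[r] = 0.143636, running G = 2.271564
t=8: π = [0.1738, 0.1322, 0.1672, 0.1810, 0.1548, 0.1910], E[r] = 0.3003, γ^t·E[r] = 0.129272, running G = 2.400836

G = 2.4008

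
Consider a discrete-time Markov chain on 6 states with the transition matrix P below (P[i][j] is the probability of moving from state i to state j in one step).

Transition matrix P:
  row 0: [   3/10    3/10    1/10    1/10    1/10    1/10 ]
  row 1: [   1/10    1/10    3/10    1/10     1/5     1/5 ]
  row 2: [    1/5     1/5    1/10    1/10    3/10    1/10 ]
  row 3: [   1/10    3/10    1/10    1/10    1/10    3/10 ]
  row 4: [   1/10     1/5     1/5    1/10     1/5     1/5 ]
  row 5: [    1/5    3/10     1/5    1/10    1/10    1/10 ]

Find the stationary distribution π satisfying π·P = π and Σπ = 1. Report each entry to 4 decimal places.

π = [0.1671, 0.2206, 0.1776, 0.1000, 0.1751, 0.1596]

Balance equations π_j = Σ_i π_i·P[i][j]:
  π_0 = 3/10·π_0 + 1/10·π_1 + 1/5·π_2 + 1/10·π_3 + 1/10·π_4 + 1/5·π_5
  π_1 = 3/10·π_0 + 1/10·π_1 + 1/5·π_2 + 3/10·π_3 + 1/5·π_4 + 3/10·π_5
  π_2 = 1/10·π_0 + 3/10·π_1 + 1/10·π_2 + 1/10·π_3 + 1/5·π_4 + 1/5·π_5
  π_3 = 1/10·π_0 + 1/10·π_1 + 1/10·π_2 + 1/10·π_3 + 1/10·π_4 + 1/10·π_5
  π_4 = 1/10·π_0 + 1/5·π_1 + 3/10·π_2 + 1/10·π_3 + 1/5·π_4 + 1/10·π_5
  normalize: π_0 + π_1 + π_2 + π_3 + π_4 + π_5 = 1
Solving the linear system gives exactly π = [9091/54390, 11999/54390, 9659/54390, 1/10, 9523/54390, 2893/18130].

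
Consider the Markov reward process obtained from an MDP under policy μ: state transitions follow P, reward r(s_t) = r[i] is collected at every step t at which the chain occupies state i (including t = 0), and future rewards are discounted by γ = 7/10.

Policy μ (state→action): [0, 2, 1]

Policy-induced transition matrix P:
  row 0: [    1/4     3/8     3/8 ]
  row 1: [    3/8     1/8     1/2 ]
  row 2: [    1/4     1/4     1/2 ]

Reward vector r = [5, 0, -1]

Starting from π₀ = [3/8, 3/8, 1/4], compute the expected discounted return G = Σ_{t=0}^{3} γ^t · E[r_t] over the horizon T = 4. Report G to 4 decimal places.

G = 3.1333

t=0: π = [0.3750, 0.3750, 0.2500], E[r] = 1.6250, γ^t·E[r] = 1.625000, running G = 1.625000
t=1: π = [0.2969, 0.2500, 0.4531], E[r] = 1.0313, γ^t·E[r] = 0.721875, running G = 2.346875
t=2: π = [0.2813, 0.2559, 0.4629], E[r] = 0.9434, γ^t·E[r] = 0.462246, running G = 2.809121
t=3: π = [0.2820, 0.2532, 0.4648], E[r] = 0.9451, γ^t·E[r] = 0.324158, running G = 3.133280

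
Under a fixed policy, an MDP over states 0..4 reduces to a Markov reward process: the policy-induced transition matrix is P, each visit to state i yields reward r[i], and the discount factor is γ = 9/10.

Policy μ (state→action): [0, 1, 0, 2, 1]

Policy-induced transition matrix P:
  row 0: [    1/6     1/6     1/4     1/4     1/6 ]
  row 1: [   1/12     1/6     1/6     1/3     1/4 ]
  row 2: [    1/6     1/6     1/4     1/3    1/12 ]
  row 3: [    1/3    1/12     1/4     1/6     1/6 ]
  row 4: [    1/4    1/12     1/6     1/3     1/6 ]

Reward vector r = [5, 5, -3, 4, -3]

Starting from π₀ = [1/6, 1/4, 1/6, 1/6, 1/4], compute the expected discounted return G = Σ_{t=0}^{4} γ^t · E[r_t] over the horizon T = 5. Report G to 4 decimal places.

G = 6.6155

t=0: π = [0.1667, 0.2500, 0.1667, 0.1667, 0.2500], E[r] = 1.5000, γ^t·E[r] = 1.500000, running G = 1.500000
t=1: π = [0.1944, 0.1319, 0.2083, 0.2917, 0.1736], E[r] = 1.6528, γ^t·E[r] = 1.487500, running G = 2.987500
t=2: π = [0.2188, 0.1279, 0.2245, 0.2685, 0.1603], E[r] = 1.6528, γ^t·E[r] = 1.338750, running G = 4.326250
t=3: π = [0.2141, 0.1309, 0.2260, 0.2704, 0.1586], E[r] = 1.6529, γ^t·E[r] = 1.204945, running G = 5.531195
t=4: π = [0.2140, 0.1309, 0.2259, 0.2704, 0.1587], E[r] = 1.6526, γ^t·E[r] = 1.084293, running G = 6.615488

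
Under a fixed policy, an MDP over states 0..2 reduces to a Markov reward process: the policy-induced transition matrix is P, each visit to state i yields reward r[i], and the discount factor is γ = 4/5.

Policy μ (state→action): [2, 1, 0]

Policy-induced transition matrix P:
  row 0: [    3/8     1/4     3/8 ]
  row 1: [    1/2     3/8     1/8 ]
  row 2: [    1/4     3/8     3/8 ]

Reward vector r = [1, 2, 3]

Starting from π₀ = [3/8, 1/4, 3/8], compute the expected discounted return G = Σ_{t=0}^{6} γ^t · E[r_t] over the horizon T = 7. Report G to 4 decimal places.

t=0: π = [0.3750, 0.2500, 0.3750], E[r] = 2.0000, γ^t·E[r] = 2.000000, running G = 2.000000
t=1: π = [0.3594, 0.3281, 0.3125], E[r] = 1.9531, γ^t·E[r] = 1.562500, running G = 3.562500
t=2: π = [0.3770, 0.3301, 0.2930], E[r] = 1.9160, γ^t·E[r] = 1.226250, running G = 4.788750
t=3: π = [0.3796, 0.3279, 0.2925], E[r] = 1.9128, γ^t·E[r] = 0.979375, running G = 5.768125
t=4: π = [0.3794, 0.3275, 0.2930], E[r] = 1.9136, γ^t·E[r] = 0.783813, running G = 6.551938
t=5: π = [0.3793, 0.3276, 0.2931], E[r] = 1.9138, γ^t·E[r] = 0.627114, running G = 7.179051
t=6: π = [0.3793, 0.3276, 0.2931], E[r] = 1.9138, γ^t·E[r] = 0.501691, running G = 7.680742

G = 7.6807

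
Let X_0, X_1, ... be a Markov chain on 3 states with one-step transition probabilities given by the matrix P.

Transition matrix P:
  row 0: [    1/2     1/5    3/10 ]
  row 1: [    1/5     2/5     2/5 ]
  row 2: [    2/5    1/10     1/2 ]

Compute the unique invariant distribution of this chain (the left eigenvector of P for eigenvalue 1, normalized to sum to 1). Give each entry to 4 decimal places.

Balance equations π_j = Σ_i π_i·P[i][j]:
  π_0 = 1/2·π_0 + 1/5·π_1 + 2/5·π_2
  π_1 = 1/5·π_0 + 2/5·π_1 + 1/10·π_2
  normalize: π_0 + π_1 + π_2 = 1
Solving the linear system gives exactly π = [2/5, 1/5, 2/5].

π = [0.4000, 0.2000, 0.4000]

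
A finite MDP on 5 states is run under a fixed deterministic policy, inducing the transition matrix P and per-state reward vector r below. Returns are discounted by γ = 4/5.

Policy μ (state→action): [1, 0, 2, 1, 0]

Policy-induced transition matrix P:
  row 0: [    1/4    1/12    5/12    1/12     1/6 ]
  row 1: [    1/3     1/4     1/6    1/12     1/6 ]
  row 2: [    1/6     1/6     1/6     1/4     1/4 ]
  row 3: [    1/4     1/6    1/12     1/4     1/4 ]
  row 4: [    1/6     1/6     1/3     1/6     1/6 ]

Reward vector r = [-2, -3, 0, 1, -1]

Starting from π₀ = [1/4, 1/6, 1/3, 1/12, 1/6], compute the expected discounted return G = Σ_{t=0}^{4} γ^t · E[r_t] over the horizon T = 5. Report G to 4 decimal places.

t=0: π = [0.2500, 0.1667, 0.3333, 0.0833, 0.1667], E[r] = -1.0833, γ^t·E[r] = -1.083333, running G = -1.083333
t=1: π = [0.2222, 0.1597, 0.2500, 0.1667, 0.2014], E[r] = -0.9583, γ^t·E[r] = -0.766667, running G = -1.850000
t=2: π = [0.2257, 0.1615, 0.2419, 0.1696, 0.2014], E[r] = -0.9676, γ^t·E[r] = -0.619259, running G = -2.469259
t=3: π = [0.2265, 0.1613, 0.2425, 0.1687, 0.2010], E[r] = -0.9692, γ^t·E[r] = -0.496247, running G = -2.965506
t=4: π = [0.2265, 0.1612, 0.2427, 0.1686, 0.2009], E[r] = -0.9690, γ^t·E[r] = -0.396899, running G = -3.362405

G = -3.3624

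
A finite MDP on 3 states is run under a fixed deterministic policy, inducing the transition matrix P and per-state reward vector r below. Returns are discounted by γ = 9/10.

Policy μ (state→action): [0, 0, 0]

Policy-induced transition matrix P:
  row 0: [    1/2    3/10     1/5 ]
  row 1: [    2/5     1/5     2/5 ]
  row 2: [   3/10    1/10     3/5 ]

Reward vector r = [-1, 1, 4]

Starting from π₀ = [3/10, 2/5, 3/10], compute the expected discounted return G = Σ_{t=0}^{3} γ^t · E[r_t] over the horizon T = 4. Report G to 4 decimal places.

G = 4.7146

t=0: π = [0.3000, 0.4000, 0.3000], E[r] = 1.3000, γ^t·E[r] = 1.300000, running G = 1.300000
t=1: π = [0.4000, 0.2000, 0.4000], E[r] = 1.4000, γ^t·E[r] = 1.260000, running G = 2.560000
t=2: π = [0.4000, 0.2000, 0.4000], E[r] = 1.4000, γ^t·E[r] = 1.134000, running G = 3.694000
t=3: π = [0.4000, 0.2000, 0.4000], E[r] = 1.4000, γ^t·E[r] = 1.020600, running G = 4.714600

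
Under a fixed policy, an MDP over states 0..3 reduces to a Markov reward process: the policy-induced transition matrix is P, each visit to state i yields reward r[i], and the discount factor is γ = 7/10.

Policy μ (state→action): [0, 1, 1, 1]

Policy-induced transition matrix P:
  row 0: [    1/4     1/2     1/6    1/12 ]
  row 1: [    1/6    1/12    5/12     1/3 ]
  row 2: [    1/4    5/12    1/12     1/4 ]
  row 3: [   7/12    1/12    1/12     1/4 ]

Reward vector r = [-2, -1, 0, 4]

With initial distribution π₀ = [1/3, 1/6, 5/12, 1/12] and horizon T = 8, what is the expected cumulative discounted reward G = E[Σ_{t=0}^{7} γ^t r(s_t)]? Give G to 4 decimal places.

t=0: π = [0.3333, 0.1667, 0.4167, 0.0833], E[r] = -0.5000, γ^t·E[r] = -0.500000, running G = -0.500000
t=1: π = [0.2639, 0.3611, 0.1667, 0.2083], E[r] = -0.0556, γ^t·E[r] = -0.038889, running G = -0.538889
t=2: π = [0.2894, 0.2488, 0.2257, 0.2361], E[r] = 0.1169, γ^t·E[r] = 0.057280, running G = -0.481609
t=3: π = [0.3080, 0.2791, 0.1904, 0.2225], E[r] = -0.0050, γ^t·E[r] = -0.001720, running G = -0.483329
t=4: π = [0.3009, 0.2751, 0.2020, 0.2219], E[r] = 0.0108, γ^t·E[r] = 0.002592, running G = -0.480737
t=5: π = [0.3011, 0.2761, 0.2001, 0.2228], E[r] = 0.0129, γ^t·E[r] = 0.002174, running G = -0.478563
t=6: π = [0.3013, 0.2755, 0.2004, 0.2228], E[r] = 0.0133, γ^t·E[r] = 0.001569, running G = -0.476994
t=7: π = [0.3013, 0.2757, 0.2003, 0.2227], E[r] = 0.0127, γ^t·E[r] = 0.001044, running G = -0.475950

G = -0.4759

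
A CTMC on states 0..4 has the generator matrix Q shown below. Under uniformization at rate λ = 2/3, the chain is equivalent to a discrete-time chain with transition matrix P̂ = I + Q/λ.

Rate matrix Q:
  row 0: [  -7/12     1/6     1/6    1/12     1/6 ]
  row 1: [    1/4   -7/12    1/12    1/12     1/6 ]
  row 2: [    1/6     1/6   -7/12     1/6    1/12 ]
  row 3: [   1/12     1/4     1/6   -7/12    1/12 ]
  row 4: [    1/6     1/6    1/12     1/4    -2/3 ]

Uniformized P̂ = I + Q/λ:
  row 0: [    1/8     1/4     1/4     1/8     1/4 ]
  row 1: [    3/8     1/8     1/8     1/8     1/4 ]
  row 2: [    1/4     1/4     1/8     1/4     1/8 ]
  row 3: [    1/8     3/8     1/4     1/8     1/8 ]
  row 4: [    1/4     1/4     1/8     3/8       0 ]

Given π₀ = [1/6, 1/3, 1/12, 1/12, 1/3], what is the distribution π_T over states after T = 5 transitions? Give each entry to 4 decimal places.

π = [0.2286, 0.2430, 0.1769, 0.1882, 0.1634]

t=0: π = [0.1667, 0.3333, 0.0833, 0.0833, 0.3333]
t=1: π = [0.2604, 0.2188, 0.1563, 0.2188, 0.1458]
t=2: π = [0.2174, 0.2500, 0.1849, 0.1810, 0.1667]
t=3: π = [0.2314, 0.2414, 0.1748, 0.1898, 0.1626]
t=4: π = [0.2275, 0.2436, 0.1777, 0.1875, 0.1638]
t=5: π = [0.2286, 0.2430, 0.1769, 0.1882, 0.1634]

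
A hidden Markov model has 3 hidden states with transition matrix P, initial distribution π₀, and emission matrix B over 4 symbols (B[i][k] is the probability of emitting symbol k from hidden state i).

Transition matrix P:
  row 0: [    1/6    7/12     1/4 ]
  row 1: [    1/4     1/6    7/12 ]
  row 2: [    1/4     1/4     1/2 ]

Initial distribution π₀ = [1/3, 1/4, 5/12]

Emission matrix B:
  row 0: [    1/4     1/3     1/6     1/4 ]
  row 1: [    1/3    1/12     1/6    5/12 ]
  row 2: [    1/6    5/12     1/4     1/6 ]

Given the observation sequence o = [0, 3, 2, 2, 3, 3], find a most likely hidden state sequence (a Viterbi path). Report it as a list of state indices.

t=0: δ = [8.333e-02, 8.333e-02, 6.944e-02]  (obs o_0=0)
t=1: δ = [5.208e-03, 2.025e-02, 8.102e-03]  ψ = [1, 0, 1]  (obs o_1=3)
t=2: δ = [8.439e-04, 5.626e-04, 2.954e-03]  ψ = [1, 1, 1]  (obs o_2=2)
t=3: δ = [1.231e-04, 1.231e-04, 3.692e-04]  ψ = [2, 2, 2]  (obs o_3=2)
t=4: δ = [2.308e-05, 3.846e-05, 3.077e-05]  ψ = [2, 2, 2]  (obs o_4=3)
t=5: δ = [2.404e-06, 5.609e-06, 3.739e-06]  ψ = [1, 0, 1]  (obs o_5=3)
backtrack: best end state = 1; path = [0, 1, 2, 2, 0, 1]

path = [0, 1, 2, 2, 0, 1]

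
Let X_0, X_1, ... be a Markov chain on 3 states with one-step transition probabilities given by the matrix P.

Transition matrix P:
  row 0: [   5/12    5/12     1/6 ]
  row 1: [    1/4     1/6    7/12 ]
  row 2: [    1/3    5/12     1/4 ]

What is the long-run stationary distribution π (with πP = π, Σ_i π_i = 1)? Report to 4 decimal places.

Balance equations π_j = Σ_i π_i·P[i][j]:
  π_0 = 5/12·π_0 + 1/4·π_1 + 1/3·π_2
  π_1 = 5/12·π_0 + 1/6·π_1 + 5/12·π_2
  normalize: π_0 + π_1 + π_2 = 1
Solving the linear system gives exactly π = [1/3, 1/3, 1/3].

π = [0.3333, 0.3333, 0.3333]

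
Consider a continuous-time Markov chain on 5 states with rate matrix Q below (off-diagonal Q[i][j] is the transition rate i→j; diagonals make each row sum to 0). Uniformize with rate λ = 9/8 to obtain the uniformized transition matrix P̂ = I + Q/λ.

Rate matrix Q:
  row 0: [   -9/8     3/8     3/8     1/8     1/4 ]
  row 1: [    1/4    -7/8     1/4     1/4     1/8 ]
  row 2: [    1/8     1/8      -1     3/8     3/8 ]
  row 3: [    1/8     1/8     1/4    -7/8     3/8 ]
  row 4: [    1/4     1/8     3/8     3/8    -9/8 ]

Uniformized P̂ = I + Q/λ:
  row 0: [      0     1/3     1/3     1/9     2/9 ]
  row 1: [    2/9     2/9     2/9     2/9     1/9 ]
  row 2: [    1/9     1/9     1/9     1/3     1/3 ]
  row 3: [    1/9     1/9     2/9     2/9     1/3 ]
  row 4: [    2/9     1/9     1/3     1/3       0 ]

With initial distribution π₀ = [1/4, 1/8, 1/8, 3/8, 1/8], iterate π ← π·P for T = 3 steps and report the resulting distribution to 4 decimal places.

π = [0.1348, 0.1607, 0.2349, 0.2545, 0.2152]

t=0: π = [0.2500, 0.1250, 0.1250, 0.3750, 0.1250]
t=1: π = [0.1111, 0.1806, 0.2500, 0.2222, 0.2361]
t=2: π = [0.1451, 0.1559, 0.2330, 0.2639, 0.2022]
t=3: π = [0.1348, 0.1607, 0.2349, 0.2545, 0.2152]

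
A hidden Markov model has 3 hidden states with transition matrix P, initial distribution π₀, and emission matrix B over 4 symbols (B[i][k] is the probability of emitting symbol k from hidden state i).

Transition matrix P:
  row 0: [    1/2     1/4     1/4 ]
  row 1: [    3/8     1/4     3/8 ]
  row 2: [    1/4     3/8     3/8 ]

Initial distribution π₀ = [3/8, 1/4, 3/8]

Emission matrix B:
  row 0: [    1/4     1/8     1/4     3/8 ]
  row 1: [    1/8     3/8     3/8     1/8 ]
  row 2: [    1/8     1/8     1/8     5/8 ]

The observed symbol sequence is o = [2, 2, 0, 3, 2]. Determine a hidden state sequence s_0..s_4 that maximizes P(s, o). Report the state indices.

path = [0, 0, 0, 0, 0]

t=0: δ = [9.375e-02, 9.375e-02, 4.688e-02]  (obs o_0=2)
t=1: δ = [1.172e-02, 8.789e-03, 4.395e-03]  ψ = [0, 0, 1]  (obs o_1=2)
t=2: δ = [1.465e-03, 3.662e-04, 4.120e-04]  ψ = [0, 0, 1]  (obs o_2=0)
t=3: δ = [2.747e-04, 4.578e-05, 2.289e-04]  ψ = [0, 0, 0]  (obs o_3=3)
t=4: δ = [3.433e-05, 3.219e-05, 1.073e-05]  ψ = [0, 2, 2]  (obs o_4=2)
backtrack: best end state = 0; path = [0, 0, 0, 0, 0]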